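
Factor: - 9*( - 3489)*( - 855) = -26847855 = - 3^5*5^1*19^1*1163^1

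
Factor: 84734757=3^2*53^1 *349^1 * 509^1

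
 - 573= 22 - 595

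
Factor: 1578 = 2^1*3^1*263^1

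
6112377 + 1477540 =7589917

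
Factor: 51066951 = 3^1*13^1*31^1*42239^1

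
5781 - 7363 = - 1582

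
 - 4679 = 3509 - 8188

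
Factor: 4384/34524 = 8/63=2^3*3^( - 2 )*7^( - 1 )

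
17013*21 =357273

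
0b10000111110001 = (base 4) 2013301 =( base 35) 739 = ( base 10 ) 8689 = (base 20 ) 11e9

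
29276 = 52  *563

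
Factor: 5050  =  2^1*5^2*101^1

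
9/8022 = 3/2674 = 0.00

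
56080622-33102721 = 22977901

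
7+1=8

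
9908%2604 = 2096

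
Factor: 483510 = 2^1 * 3^1*5^1*71^1*227^1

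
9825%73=43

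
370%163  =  44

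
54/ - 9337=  - 1  +  9283/9337 = - 0.01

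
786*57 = 44802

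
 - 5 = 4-9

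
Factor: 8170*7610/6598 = 2^1*5^2* 19^1*43^1*761^1*3299^( - 1) = 31086850/3299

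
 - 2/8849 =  - 2/8849  =  - 0.00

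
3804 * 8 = 30432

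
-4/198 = -2/99 = - 0.02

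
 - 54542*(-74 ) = 4036108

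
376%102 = 70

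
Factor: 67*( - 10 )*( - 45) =2^1*3^2*5^2*67^1=30150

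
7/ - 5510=-7/5510 = - 0.00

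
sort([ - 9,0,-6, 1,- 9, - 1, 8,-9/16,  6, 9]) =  [ - 9, - 9, - 6 , - 1, - 9/16,0,1,  6, 8,9]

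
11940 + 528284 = 540224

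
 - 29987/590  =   - 29987/590 = - 50.83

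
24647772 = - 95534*( - 258)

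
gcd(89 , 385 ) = 1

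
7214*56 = 403984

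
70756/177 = 70756/177 = 399.75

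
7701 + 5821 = 13522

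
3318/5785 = 3318/5785 = 0.57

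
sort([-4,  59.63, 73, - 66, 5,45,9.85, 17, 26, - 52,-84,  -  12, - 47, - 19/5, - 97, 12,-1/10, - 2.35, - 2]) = [ - 97, - 84, - 66,  -  52, - 47, - 12, - 4, - 19/5, - 2.35, - 2, - 1/10, 5, 9.85, 12, 17,26, 45,59.63,73 ]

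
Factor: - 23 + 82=59 = 59^1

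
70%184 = 70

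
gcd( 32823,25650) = 9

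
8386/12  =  4193/6  =  698.83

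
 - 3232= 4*(-808)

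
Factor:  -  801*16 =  - 2^4*3^2*89^1=-12816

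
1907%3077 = 1907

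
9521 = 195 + 9326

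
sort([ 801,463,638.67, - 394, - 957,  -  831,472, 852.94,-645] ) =[ - 957, - 831, - 645 , - 394,463,472,638.67, 801,852.94 ]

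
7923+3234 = 11157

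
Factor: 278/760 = 139/380 =2^( - 2)*5^( - 1)*19^( - 1)*139^1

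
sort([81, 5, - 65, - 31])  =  [- 65, - 31,  5, 81 ]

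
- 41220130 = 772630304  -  813850434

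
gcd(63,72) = 9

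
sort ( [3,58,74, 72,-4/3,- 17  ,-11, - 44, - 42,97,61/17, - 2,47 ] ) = [ - 44, - 42,-17,-11, - 2,-4/3,3,61/17,47,58,72, 74, 97]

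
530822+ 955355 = 1486177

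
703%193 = 124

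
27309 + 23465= 50774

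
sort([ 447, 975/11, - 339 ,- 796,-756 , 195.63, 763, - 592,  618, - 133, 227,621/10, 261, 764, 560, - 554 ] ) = [ - 796, - 756 ,- 592,-554, - 339, - 133, 621/10, 975/11, 195.63,227, 261, 447,560, 618, 763, 764]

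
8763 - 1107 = 7656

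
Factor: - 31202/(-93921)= 2^1*3^ ( - 1) * 15601^1 * 31307^ ( - 1) 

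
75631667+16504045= 92135712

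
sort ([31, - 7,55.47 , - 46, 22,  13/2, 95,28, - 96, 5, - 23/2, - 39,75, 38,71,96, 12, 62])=[ - 96, - 46, - 39, - 23/2, - 7, 5,13/2, 12 , 22, 28, 31, 38, 55.47, 62,71, 75,95, 96 ] 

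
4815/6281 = 4815/6281 = 0.77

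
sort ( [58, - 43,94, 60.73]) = [  -  43, 58, 60.73 , 94]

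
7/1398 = 7/1398 = 0.01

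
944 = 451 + 493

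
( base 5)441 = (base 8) 171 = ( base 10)121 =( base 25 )4l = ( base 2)1111001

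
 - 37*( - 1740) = 64380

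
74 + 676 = 750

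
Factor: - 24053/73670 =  - 2^(-1 )*5^(  -  1 )*53^(  -  1 )*67^1*139^( - 1 )*359^1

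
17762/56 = 8881/28 = 317.18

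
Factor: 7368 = 2^3*3^1*307^1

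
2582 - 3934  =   - 1352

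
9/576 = 1/64 = 0.02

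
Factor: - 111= - 3^1*37^1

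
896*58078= 52037888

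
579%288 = 3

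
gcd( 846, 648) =18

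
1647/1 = 1647 = 1647.00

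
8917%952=349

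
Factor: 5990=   2^1*5^1*599^1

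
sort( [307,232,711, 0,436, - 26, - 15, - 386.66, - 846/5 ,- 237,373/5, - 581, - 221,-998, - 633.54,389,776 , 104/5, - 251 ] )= [ - 998, - 633.54, - 581, - 386.66,-251, - 237,-221, - 846/5, - 26, - 15,0,104/5,373/5, 232,  307, 389 , 436,711 , 776] 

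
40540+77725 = 118265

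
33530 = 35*958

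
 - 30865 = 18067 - 48932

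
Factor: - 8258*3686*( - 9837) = 2^2*3^2*19^1 * 97^1 * 1093^1*4129^1=299428324956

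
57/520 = 57/520 = 0.11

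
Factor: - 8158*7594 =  - 2^2*3797^1*4079^1 = - 61951852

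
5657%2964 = 2693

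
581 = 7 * 83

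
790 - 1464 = -674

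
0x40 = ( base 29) 26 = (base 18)3a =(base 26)2C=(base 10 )64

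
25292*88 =2225696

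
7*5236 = 36652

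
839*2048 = 1718272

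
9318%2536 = 1710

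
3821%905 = 201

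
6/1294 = 3/647=0.00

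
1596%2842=1596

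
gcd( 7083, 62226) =9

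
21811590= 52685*414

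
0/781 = 0  =  0.00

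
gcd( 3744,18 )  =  18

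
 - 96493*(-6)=578958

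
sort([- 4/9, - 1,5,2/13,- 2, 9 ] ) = [- 2, - 1, - 4/9 , 2/13, 5, 9]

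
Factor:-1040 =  - 2^4 * 5^1*13^1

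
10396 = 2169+8227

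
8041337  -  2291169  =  5750168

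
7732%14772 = 7732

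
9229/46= 200 + 29/46 = 200.63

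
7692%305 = 67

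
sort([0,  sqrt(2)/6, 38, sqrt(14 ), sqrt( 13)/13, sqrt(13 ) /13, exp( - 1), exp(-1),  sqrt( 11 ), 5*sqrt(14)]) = [ 0, sqrt( 2 ) /6, sqrt( 13)/13,sqrt(13)/13,exp( - 1), exp( - 1) , sqrt(11 ), sqrt (14),5 *sqrt(14) , 38]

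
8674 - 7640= 1034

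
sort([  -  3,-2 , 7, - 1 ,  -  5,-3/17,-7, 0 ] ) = [ - 7, - 5, - 3 , - 2, - 1, - 3/17, 0,7 ]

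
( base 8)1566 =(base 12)61a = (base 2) 1101110110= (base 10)886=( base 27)15m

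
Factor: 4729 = 4729^1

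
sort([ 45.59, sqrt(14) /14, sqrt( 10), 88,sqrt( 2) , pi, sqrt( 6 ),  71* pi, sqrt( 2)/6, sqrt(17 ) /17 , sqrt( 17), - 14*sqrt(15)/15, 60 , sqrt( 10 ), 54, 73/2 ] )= [ - 14*sqrt (15 ) /15,  sqrt (2 )/6, sqrt( 17) /17, sqrt( 14 )/14, sqrt ( 2 ), sqrt( 6 ), pi, sqrt(10),sqrt(10 ),sqrt(17 ), 73/2 , 45.59,  54, 60, 88,71*pi] 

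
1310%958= 352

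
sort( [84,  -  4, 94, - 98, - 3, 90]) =[  -  98, -4,-3, 84, 90,94]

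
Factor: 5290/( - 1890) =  - 529/189 =- 3^(-3)*7^ ( - 1)*23^2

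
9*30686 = 276174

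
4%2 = 0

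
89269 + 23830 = 113099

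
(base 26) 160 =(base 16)340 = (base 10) 832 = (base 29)sk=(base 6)3504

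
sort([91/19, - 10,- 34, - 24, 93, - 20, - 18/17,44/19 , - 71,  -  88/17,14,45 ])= [ -71,-34,-24,-20, - 10, - 88/17, - 18/17, 44/19, 91/19,14,  45 , 93 ]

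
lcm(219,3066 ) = 3066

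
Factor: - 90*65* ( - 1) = 2^1*3^2*5^2*13^1 = 5850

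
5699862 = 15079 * 378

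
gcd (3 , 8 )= 1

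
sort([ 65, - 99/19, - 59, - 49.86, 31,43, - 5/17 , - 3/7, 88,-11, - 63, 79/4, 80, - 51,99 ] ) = [ - 63, - 59,-51, -49.86,-11, - 99/19 ,  -  3/7, - 5/17 , 79/4, 31,43,65, 80,88,99 ] 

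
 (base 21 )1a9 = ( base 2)1010010100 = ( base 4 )22110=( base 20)1d0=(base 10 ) 660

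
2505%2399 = 106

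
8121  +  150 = 8271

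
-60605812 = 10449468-71055280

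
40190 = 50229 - 10039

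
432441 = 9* 48049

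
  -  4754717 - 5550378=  - 10305095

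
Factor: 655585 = 5^1 * 7^1 * 18731^1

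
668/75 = 668/75= 8.91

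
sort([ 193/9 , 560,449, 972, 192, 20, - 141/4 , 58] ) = [-141/4,20,193/9, 58,  192,449 , 560 , 972 ]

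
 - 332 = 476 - 808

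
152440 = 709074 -556634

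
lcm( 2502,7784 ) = 70056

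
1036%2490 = 1036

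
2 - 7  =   - 5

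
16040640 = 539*29760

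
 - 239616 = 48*( - 4992)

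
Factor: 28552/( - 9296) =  - 2^( - 1)*7^( - 1)*43^1=- 43/14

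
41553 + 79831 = 121384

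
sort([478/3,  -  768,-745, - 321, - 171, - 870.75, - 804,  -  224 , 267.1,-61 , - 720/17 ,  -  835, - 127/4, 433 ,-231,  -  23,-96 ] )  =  [ - 870.75, - 835, - 804, - 768,- 745, -321, - 231, - 224 , - 171 , - 96, - 61,- 720/17, - 127/4, - 23, 478/3,267.1, 433]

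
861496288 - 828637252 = 32859036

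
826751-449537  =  377214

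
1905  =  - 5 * ( -381) 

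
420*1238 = 519960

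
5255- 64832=- 59577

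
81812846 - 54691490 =27121356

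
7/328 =7/328=0.02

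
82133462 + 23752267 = 105885729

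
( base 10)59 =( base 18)35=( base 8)73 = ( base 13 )47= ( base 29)21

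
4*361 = 1444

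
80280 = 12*6690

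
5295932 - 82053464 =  - 76757532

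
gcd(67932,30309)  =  3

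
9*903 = 8127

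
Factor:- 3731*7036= - 2^2*7^1 *13^1*41^1*1759^1=- 26251316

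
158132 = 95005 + 63127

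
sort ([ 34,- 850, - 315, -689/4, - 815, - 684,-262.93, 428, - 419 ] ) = [ - 850,  -  815, - 684, - 419, - 315,  -  262.93,  -  689/4,34,  428 ] 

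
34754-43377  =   - 8623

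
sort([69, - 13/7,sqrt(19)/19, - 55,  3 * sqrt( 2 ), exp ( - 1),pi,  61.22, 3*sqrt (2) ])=[ - 55,  -  13/7,sqrt(19)/19 , exp( -1 ),  pi,3 * sqrt( 2), 3*sqrt( 2), 61.22, 69 ] 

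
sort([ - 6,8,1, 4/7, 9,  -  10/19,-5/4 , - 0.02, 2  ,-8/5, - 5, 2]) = [ - 6,-5, - 8/5, - 5/4, - 10/19,-0.02, 4/7, 1,2,2, 8, 9]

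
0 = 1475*0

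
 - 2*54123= -108246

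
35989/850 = 42 + 17/50=42.34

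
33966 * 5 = 169830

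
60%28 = 4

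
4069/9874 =4069/9874 = 0.41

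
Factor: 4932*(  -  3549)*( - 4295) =2^2*3^3*5^1*7^1 * 13^2*137^1 * 859^1= 75178254060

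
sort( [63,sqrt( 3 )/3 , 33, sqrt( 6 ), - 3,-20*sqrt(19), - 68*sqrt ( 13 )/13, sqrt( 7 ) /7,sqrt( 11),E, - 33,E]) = [  -  20*sqrt( 19 ), - 33, - 68*sqrt( 13 )/13,  -  3, sqrt(7) /7,sqrt( 3) /3,sqrt( 6 ), E,E , sqrt( 11),  33,63]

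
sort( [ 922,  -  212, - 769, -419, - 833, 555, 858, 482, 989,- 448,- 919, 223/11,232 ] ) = [-919,  -  833, - 769, - 448,-419, - 212, 223/11, 232,482, 555, 858, 922, 989]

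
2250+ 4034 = 6284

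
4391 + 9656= 14047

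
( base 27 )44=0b1110000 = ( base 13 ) 88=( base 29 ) 3P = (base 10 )112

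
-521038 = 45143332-45664370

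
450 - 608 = -158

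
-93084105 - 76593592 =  - 169677697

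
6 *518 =3108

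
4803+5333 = 10136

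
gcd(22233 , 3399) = 3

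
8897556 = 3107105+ 5790451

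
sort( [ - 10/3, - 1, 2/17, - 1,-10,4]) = [ - 10 , - 10/3, - 1, - 1, 2/17, 4] 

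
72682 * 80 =5814560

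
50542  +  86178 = 136720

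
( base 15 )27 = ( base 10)37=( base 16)25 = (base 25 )1c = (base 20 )1H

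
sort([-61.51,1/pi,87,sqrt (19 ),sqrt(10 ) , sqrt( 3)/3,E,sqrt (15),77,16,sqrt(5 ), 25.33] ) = [ - 61.51,1/pi,sqrt( 3)/3, sqrt( 5),E,sqrt( 10),sqrt ( 15), sqrt ( 19), 16, 25.33,77 , 87 ] 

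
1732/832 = 2 + 17/208=2.08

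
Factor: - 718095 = -3^1*5^1*7^2*977^1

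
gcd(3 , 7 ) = 1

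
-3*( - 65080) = 195240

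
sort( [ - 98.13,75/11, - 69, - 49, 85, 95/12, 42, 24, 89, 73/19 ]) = [ - 98.13, - 69, - 49, 73/19,75/11, 95/12,24, 42,85,89]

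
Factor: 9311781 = 3^1*47^1 *66041^1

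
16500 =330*50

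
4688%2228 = 232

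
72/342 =4/19 =0.21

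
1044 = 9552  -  8508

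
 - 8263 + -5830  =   - 14093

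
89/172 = 89/172 = 0.52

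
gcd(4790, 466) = 2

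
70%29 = 12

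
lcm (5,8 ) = 40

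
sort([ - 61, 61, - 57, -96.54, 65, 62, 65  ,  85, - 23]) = [ - 96.54,- 61, - 57, - 23  ,  61, 62,65, 65, 85 ] 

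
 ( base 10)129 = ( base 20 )69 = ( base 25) 54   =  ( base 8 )201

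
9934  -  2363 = 7571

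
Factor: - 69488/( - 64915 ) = 2^4*5^( - 1)*43^1*101^1*12983^( - 1)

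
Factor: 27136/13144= 2^6*31^ ( - 1 ) = 64/31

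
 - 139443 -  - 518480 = 379037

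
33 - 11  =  22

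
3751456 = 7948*472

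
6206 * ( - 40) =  - 248240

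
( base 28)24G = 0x6a0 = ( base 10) 1696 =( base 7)4642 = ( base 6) 11504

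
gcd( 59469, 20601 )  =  3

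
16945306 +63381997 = 80327303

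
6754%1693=1675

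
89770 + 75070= 164840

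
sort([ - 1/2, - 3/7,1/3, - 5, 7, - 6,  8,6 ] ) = [ - 6,-5,- 1/2, - 3/7,1/3,6, 7,8 ] 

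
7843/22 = 713/2=356.50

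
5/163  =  5/163= 0.03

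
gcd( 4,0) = 4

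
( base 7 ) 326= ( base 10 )167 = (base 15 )b2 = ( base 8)247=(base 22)7D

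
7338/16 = 458 + 5/8 = 458.62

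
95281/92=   95281/92  =  1035.66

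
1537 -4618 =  - 3081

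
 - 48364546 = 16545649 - 64910195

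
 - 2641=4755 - 7396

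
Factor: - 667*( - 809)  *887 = 23^1 * 29^1*809^1* 887^1 =478627861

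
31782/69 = 10594/23 = 460.61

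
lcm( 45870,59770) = 1972410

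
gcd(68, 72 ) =4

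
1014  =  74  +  940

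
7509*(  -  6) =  - 45054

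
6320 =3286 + 3034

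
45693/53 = 862+ 7/53 = 862.13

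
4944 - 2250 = 2694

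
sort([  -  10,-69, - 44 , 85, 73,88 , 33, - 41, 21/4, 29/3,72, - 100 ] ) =[ - 100 , - 69, -44 , - 41, -10, 21/4,29/3,33 , 72,73,85 , 88 ]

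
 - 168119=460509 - 628628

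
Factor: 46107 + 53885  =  2^3*29^1*431^1 = 99992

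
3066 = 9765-6699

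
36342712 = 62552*581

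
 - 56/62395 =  - 56/62395 = - 0.00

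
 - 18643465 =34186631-52830096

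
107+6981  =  7088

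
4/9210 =2/4605 = 0.00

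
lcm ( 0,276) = 0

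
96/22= 4 + 4/11 = 4.36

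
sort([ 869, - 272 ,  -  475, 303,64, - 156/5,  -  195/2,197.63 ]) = [ - 475, - 272, - 195/2, - 156/5,  64,197.63, 303, 869 ]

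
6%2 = 0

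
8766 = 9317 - 551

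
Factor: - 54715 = - 5^1* 31^1*353^1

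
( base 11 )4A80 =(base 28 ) 8CE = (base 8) 14736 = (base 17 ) 15f9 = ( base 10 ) 6622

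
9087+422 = 9509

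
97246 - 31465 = 65781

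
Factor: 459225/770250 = 471/790 = 2^( -1)*3^1 *5^ (-1) * 79^(  -  1 ) * 157^1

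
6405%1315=1145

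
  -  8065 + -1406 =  -9471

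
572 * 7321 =4187612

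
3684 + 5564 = 9248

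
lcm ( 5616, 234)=5616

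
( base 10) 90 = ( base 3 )10100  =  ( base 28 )36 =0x5A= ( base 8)132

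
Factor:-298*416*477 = -59132736=- 2^6*3^2*13^1 * 53^1 * 149^1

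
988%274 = 166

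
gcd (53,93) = 1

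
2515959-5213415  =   - 2697456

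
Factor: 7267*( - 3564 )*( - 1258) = 32581681704=2^3*3^4*11^1 * 13^2*17^1*37^1 * 43^1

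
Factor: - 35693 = -7^1*5099^1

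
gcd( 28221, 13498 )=1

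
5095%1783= 1529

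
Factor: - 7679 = -7^1 * 1097^1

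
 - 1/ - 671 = 1/671 = 0.00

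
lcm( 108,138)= 2484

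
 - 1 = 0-1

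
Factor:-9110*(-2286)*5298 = 2^3*3^3*5^1*127^1*883^1 * 911^1 =110333287080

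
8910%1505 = 1385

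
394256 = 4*98564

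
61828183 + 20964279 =82792462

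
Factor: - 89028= -2^2*3^2 * 2473^1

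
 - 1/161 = -1/161=- 0.01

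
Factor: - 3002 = -2^1*19^1* 79^1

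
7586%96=2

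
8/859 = 8/859 = 0.01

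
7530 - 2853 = 4677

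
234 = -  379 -- 613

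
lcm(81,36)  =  324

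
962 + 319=1281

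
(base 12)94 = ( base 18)64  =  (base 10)112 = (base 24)4g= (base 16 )70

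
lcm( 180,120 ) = 360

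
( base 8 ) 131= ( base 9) 108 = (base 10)89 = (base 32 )2p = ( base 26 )3B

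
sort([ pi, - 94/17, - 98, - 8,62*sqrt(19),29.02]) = [- 98, - 8,  -  94/17, pi,29.02, 62*sqrt( 19) ] 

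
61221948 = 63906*958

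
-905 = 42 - 947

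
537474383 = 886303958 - 348829575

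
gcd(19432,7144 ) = 8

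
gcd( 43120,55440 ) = 6160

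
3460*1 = 3460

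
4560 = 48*95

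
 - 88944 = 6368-95312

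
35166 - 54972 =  - 19806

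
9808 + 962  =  10770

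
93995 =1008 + 92987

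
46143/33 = 15381/11 = 1398.27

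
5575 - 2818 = 2757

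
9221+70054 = 79275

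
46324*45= 2084580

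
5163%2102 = 959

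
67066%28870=9326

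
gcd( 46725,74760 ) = 9345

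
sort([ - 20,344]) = [  -  20,344 ] 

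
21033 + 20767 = 41800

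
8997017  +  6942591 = 15939608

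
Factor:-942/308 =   -  2^( - 1 )*3^1*7^(-1)*11^ ( - 1)*157^1 = - 471/154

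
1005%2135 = 1005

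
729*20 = 14580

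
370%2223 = 370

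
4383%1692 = 999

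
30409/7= 30409/7 = 4344.14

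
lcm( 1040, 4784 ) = 23920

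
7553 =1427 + 6126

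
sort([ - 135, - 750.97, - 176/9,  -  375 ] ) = [ - 750.97 ,  -  375, - 135, - 176/9] 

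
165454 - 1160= 164294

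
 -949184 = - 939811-9373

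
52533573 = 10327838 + 42205735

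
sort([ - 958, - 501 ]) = [ - 958,  -  501 ]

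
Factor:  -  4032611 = - 11^1 * 53^1 * 6917^1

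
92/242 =46/121=0.38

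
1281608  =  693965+587643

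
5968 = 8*746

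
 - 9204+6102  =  -3102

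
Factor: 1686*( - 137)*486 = -2^2*3^6*137^1*  281^1   =  -112257252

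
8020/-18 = -446 + 4/9 = - 445.56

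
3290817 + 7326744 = 10617561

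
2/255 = 2/255 = 0.01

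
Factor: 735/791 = 105/113 = 3^1*5^1*7^1*113^( - 1 ) 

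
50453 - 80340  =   - 29887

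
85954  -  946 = 85008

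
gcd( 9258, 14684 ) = 2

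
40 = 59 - 19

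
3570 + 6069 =9639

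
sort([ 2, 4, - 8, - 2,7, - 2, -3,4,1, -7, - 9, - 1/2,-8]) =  [ - 9, - 8, - 8, - 7,-3, - 2, - 2, - 1/2, 1,2,4,4,7 ]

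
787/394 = 1 + 393/394 = 2.00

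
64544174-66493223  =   - 1949049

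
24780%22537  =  2243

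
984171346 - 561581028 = 422590318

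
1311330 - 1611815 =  - 300485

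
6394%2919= 556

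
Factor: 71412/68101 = 2^2*3^1*41^( - 1 )*151^( -1)*541^1 = 6492/6191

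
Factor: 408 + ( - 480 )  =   - 72 =- 2^3*3^2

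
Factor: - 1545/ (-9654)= 515/3218 = 2^( - 1)*5^1 * 103^1*1609^( - 1 ) 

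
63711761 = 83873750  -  20161989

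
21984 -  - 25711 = 47695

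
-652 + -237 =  - 889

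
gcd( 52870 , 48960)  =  170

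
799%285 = 229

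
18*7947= 143046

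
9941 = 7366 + 2575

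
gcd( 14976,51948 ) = 468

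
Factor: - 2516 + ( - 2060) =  - 4576 = - 2^5*11^1*13^1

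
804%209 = 177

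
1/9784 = 1/9784 = 0.00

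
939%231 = 15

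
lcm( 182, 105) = 2730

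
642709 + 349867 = 992576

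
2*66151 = 132302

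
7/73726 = 7/73726 = 0.00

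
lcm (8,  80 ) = 80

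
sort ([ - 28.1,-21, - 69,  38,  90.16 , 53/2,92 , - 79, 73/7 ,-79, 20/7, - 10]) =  [  -  79, - 79, - 69,-28.1, - 21 , - 10 , 20/7, 73/7, 53/2,  38 , 90.16, 92 ] 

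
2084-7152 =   -  5068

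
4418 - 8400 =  - 3982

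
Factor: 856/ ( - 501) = -2^3*3^( - 1) * 107^1*167^( - 1 ) 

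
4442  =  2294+2148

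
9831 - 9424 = 407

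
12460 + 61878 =74338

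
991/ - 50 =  - 991/50 = - 19.82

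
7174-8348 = -1174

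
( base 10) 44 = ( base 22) 20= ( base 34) 1A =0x2c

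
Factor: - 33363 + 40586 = 31^1*233^1=   7223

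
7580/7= 1082 + 6/7=1082.86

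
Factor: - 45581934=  - 2^1*3^1*863^1*8803^1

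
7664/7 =1094 + 6/7 = 1094.86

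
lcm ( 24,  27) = 216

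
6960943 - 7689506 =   -  728563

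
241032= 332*726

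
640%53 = 4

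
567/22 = 25 + 17/22 = 25.77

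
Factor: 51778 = 2^1 * 25889^1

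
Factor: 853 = 853^1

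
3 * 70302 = 210906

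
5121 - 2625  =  2496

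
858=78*11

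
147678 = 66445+81233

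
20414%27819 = 20414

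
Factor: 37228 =2^2*41^1 * 227^1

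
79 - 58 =21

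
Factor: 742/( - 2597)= -2/7 = -2^1* 7^(  -  1) 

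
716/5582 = 358/2791=0.13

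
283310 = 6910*41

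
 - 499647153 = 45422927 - 545070080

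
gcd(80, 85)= 5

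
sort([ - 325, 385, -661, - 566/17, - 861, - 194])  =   [ - 861, - 661, - 325, - 194, - 566/17, 385]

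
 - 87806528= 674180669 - 761987197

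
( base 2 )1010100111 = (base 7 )1660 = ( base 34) JX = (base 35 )JE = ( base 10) 679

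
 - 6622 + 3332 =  - 3290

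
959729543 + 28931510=988661053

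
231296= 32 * 7228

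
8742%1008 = 678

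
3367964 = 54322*62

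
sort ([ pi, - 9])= [ -9, pi] 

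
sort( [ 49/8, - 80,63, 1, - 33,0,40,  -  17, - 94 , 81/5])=[ - 94,  -  80, - 33, - 17,0 , 1,49/8,81/5,  40,63 ]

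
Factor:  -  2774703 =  - 3^1*19^1*48679^1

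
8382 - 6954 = 1428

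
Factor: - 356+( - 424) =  - 780=- 2^2 * 3^1*5^1 * 13^1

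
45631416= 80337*568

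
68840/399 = 68840/399 = 172.53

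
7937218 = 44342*179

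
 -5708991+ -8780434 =  -  14489425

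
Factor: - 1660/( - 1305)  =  332/261= 2^2*3^(  -  2)* 29^ ( - 1)*83^1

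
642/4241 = 642/4241=0.15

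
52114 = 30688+21426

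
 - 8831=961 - 9792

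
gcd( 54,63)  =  9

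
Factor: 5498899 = 7^1  *  739^1*1063^1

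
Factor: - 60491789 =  - 3583^1*16883^1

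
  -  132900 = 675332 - 808232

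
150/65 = 2 + 4/13  =  2.31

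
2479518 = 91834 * 27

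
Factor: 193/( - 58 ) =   -  2^( - 1)*29^( - 1 )*193^1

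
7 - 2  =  5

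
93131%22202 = 4323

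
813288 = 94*8652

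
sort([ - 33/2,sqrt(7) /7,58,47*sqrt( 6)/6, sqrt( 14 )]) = [ - 33/2, sqrt(7)/7, sqrt( 14 ),47*sqrt( 6 )/6, 58]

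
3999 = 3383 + 616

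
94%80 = 14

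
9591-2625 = 6966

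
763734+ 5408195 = 6171929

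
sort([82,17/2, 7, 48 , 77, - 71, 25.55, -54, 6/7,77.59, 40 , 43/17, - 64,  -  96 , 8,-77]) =[ - 96,-77 , - 71, - 64,-54,6/7 , 43/17, 7 , 8,17/2  ,  25.55,40, 48, 77, 77.59, 82]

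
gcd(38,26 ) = 2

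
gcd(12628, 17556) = 308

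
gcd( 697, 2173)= 41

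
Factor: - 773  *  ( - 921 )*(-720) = -512591760= - 2^4*3^3*5^1*307^1*773^1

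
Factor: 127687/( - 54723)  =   - 3^(-1)*7^1=-7/3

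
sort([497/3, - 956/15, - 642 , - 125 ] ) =[ - 642, - 125, -956/15,497/3 ] 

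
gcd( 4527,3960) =9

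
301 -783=-482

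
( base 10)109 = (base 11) 9A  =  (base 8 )155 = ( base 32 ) 3d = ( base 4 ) 1231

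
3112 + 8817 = 11929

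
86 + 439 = 525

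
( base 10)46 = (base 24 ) 1M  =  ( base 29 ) 1h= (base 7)64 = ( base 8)56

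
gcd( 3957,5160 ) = 3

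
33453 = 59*567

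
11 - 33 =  - 22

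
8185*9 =73665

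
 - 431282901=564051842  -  995334743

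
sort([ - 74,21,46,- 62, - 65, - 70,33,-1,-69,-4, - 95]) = [  -  95, - 74,-70,-69,-65,- 62,-4,-1, 21,33,46 ] 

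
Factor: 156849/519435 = 77/255 =3^( - 1 )*5^(  -  1)*7^1* 11^1*17^ ( - 1) 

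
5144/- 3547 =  - 2 + 1950/3547 = -  1.45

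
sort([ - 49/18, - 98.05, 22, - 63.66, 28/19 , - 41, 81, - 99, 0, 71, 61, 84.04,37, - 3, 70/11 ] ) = [ - 99, - 98.05,-63.66, - 41, - 3, - 49/18,0, 28/19, 70/11,  22,37,61,71, 81, 84.04 ]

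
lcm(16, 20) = 80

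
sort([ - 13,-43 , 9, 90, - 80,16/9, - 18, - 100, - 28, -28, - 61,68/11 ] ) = [ - 100, - 80, - 61, - 43, - 28, - 28,-18,-13,16/9 , 68/11,9, 90]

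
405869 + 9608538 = 10014407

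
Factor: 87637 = 11^1*31^1*257^1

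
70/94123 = 70/94123= 0.00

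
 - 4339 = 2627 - 6966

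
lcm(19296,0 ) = 0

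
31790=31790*1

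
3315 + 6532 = 9847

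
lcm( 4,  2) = 4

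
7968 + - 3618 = 4350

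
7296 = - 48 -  - 7344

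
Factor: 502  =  2^1*251^1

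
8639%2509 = 1112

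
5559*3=16677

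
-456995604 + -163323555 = - 620319159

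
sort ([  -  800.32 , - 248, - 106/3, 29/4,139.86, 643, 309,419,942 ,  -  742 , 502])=[ - 800.32 , - 742, - 248  , - 106/3, 29/4,139.86, 309,419,  502, 643, 942]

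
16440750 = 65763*250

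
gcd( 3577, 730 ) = 73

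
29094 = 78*373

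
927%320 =287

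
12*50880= 610560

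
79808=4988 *16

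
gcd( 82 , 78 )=2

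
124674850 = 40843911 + 83830939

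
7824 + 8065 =15889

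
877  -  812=65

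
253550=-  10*( - 25355) 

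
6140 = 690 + 5450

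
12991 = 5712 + 7279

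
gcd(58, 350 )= 2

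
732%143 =17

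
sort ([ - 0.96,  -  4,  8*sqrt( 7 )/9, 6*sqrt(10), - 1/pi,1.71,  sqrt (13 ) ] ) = [ - 4,-0.96,-1/pi, 1.71,8*sqrt( 7) /9, sqrt( 13 ), 6*sqrt( 10 )]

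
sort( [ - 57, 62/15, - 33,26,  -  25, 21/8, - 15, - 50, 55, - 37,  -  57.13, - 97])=[  -  97, - 57.13, - 57 ,- 50,- 37,-33, - 25, - 15, 21/8, 62/15, 26,55]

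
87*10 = 870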